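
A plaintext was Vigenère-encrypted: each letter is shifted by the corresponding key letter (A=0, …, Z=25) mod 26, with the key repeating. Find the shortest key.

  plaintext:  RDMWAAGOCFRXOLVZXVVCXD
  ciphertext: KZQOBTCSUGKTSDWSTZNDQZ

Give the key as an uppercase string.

TWESB

  i= 0: K-R = 19 → T
  i= 1: Z-D = 22 → W
  i= 2: Q-M =  4 → E
  i= 3: O-W = 18 → S
  i= 4: B-A =  1 → B
  i= 5: T-A = 19 → T
  i= 6: C-G = 22 → W
  i= 7: S-O =  4 → E
  i= 8: U-C = 18 → S
  i= 9: G-F =  1 → B
  i=10: K-R = 19 → T
  i=11: T-X = 22 → W
  i=12: S-O =  4 → E
  i=13: D-L = 18 → S
  i=14: W-V =  1 → B
  i=15: S-Z = 19 → T
  i=16: T-X = 22 → W
  i=17: Z-V =  4 → E
  i=18: N-V = 18 → S
  i=19: D-C =  1 → B
  i=20: Q-X = 19 → T
  i=21: Z-D = 22 → W
  shifts repeat with period 5: TWESB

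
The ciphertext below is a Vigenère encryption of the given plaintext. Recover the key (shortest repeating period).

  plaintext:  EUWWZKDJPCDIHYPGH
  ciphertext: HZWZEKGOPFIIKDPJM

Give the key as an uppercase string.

  i= 0: H-E =  3 → D
  i= 1: Z-U =  5 → F
  i= 2: W-W =  0 → A
  i= 3: Z-W =  3 → D
  i= 4: E-Z =  5 → F
  i= 5: K-K =  0 → A
  i= 6: G-D =  3 → D
  i= 7: O-J =  5 → F
  i= 8: P-P =  0 → A
  i= 9: F-C =  3 → D
  i=10: I-D =  5 → F
  i=11: I-I =  0 → A
  i=12: K-H =  3 → D
  i=13: D-Y =  5 → F
  i=14: P-P =  0 → A
  i=15: J-G =  3 → D
  i=16: M-H =  5 → F
  shifts repeat with period 3: DFA

DFA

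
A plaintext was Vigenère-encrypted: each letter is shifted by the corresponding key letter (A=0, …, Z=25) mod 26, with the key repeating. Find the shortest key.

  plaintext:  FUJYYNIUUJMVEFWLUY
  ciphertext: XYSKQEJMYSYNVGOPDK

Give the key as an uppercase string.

SEJMSRB

  i= 0: X-F = 18 → S
  i= 1: Y-U =  4 → E
  i= 2: S-J =  9 → J
  i= 3: K-Y = 12 → M
  i= 4: Q-Y = 18 → S
  i= 5: E-N = 17 → R
  i= 6: J-I =  1 → B
  i= 7: M-U = 18 → S
  i= 8: Y-U =  4 → E
  i= 9: S-J =  9 → J
  i=10: Y-M = 12 → M
  i=11: N-V = 18 → S
  i=12: V-E = 17 → R
  i=13: G-F =  1 → B
  i=14: O-W = 18 → S
  i=15: P-L =  4 → E
  i=16: D-U =  9 → J
  i=17: K-Y = 12 → M
  shifts repeat with period 7: SEJMSRB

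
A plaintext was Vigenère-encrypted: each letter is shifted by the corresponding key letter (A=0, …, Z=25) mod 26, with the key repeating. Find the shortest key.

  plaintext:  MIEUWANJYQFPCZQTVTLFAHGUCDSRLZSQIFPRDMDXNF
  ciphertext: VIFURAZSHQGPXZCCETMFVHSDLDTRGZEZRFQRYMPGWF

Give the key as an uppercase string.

  i= 0: V-M =  9 → J
  i= 1: I-I =  0 → A
  i= 2: F-E =  1 → B
  i= 3: U-U =  0 → A
  i= 4: R-W = 21 → V
  i= 5: A-A =  0 → A
  i= 6: Z-N = 12 → M
  i= 7: S-J =  9 → J
  i= 8: H-Y =  9 → J
  i= 9: Q-Q =  0 → A
  i=10: G-F =  1 → B
  i=11: P-P =  0 → A
  i=12: X-C = 21 → V
  i=13: Z-Z =  0 → A
  i=14: C-Q = 12 → M
  i=15: C-T =  9 → J
  i=16: E-V =  9 → J
  i=17: T-T =  0 → A
  i=18: M-L =  1 → B
  i=19: F-F =  0 → A
  i=20: V-A = 21 → V
  i=21: H-H =  0 → A
  i=22: S-G = 12 → M
  i=23: D-U =  9 → J
  i=24: L-C =  9 → J
  i=25: D-D =  0 → A
  i=26: T-S =  1 → B
  i=27: R-R =  0 → A
  i=28: G-L = 21 → V
  i=29: Z-Z =  0 → A
  i=30: E-S = 12 → M
  i=31: Z-Q =  9 → J
  i=32: R-I =  9 → J
  i=33: F-F =  0 → A
  i=34: Q-P =  1 → B
  i=35: R-R =  0 → A
  i=36: Y-D = 21 → V
  i=37: M-M =  0 → A
  i=38: P-D = 12 → M
  i=39: G-X =  9 → J
  i=40: W-N =  9 → J
  i=41: F-F =  0 → A
  shifts repeat with period 8: JABAVAMJ

JABAVAMJ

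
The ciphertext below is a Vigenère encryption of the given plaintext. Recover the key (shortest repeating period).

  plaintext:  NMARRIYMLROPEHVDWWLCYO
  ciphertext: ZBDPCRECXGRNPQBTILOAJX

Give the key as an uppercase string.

MPDYLJGQ

  i= 0: Z-N = 12 → M
  i= 1: B-M = 15 → P
  i= 2: D-A =  3 → D
  i= 3: P-R = 24 → Y
  i= 4: C-R = 11 → L
  i= 5: R-I =  9 → J
  i= 6: E-Y =  6 → G
  i= 7: C-M = 16 → Q
  i= 8: X-L = 12 → M
  i= 9: G-R = 15 → P
  i=10: R-O =  3 → D
  i=11: N-P = 24 → Y
  i=12: P-E = 11 → L
  i=13: Q-H =  9 → J
  i=14: B-V =  6 → G
  i=15: T-D = 16 → Q
  i=16: I-W = 12 → M
  i=17: L-W = 15 → P
  i=18: O-L =  3 → D
  i=19: A-C = 24 → Y
  i=20: J-Y = 11 → L
  i=21: X-O =  9 → J
  shifts repeat with period 8: MPDYLJGQ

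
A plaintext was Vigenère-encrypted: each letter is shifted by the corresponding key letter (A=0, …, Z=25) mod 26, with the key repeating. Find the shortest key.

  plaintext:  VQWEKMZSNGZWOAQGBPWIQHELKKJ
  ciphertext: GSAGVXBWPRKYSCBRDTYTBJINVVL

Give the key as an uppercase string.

LCECL

  i= 0: G-V = 11 → L
  i= 1: S-Q =  2 → C
  i= 2: A-W =  4 → E
  i= 3: G-E =  2 → C
  i= 4: V-K = 11 → L
  i= 5: X-M = 11 → L
  i= 6: B-Z =  2 → C
  i= 7: W-S =  4 → E
  i= 8: P-N =  2 → C
  i= 9: R-G = 11 → L
  i=10: K-Z = 11 → L
  i=11: Y-W =  2 → C
  i=12: S-O =  4 → E
  i=13: C-A =  2 → C
  i=14: B-Q = 11 → L
  i=15: R-G = 11 → L
  i=16: D-B =  2 → C
  i=17: T-P =  4 → E
  i=18: Y-W =  2 → C
  i=19: T-I = 11 → L
  i=20: B-Q = 11 → L
  i=21: J-H =  2 → C
  i=22: I-E =  4 → E
  i=23: N-L =  2 → C
  i=24: V-K = 11 → L
  i=25: V-K = 11 → L
  i=26: L-J =  2 → C
  shifts repeat with period 5: LCECL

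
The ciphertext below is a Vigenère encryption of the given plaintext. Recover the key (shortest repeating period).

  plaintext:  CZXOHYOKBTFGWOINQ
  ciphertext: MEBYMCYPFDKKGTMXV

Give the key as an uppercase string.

  i= 0: M-C = 10 → K
  i= 1: E-Z =  5 → F
  i= 2: B-X =  4 → E
  i= 3: Y-O = 10 → K
  i= 4: M-H =  5 → F
  i= 5: C-Y =  4 → E
  i= 6: Y-O = 10 → K
  i= 7: P-K =  5 → F
  i= 8: F-B =  4 → E
  i= 9: D-T = 10 → K
  i=10: K-F =  5 → F
  i=11: K-G =  4 → E
  i=12: G-W = 10 → K
  i=13: T-O =  5 → F
  i=14: M-I =  4 → E
  i=15: X-N = 10 → K
  i=16: V-Q =  5 → F
  shifts repeat with period 3: KFE

KFE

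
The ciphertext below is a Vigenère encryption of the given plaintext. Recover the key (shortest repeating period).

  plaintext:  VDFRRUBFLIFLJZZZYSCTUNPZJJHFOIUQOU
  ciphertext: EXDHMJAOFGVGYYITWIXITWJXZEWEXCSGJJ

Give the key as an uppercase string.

  i= 0: E-V =  9 → J
  i= 1: X-D = 20 → U
  i= 2: D-F = 24 → Y
  i= 3: H-R = 16 → Q
  i= 4: M-R = 21 → V
  i= 5: J-U = 15 → P
  i= 6: A-B = 25 → Z
  i= 7: O-F =  9 → J
  i= 8: F-L = 20 → U
  i= 9: G-I = 24 → Y
  i=10: V-F = 16 → Q
  i=11: G-L = 21 → V
  i=12: Y-J = 15 → P
  i=13: Y-Z = 25 → Z
  i=14: I-Z =  9 → J
  i=15: T-Z = 20 → U
  i=16: W-Y = 24 → Y
  i=17: I-S = 16 → Q
  i=18: X-C = 21 → V
  i=19: I-T = 15 → P
  i=20: T-U = 25 → Z
  i=21: W-N =  9 → J
  i=22: J-P = 20 → U
  i=23: X-Z = 24 → Y
  i=24: Z-J = 16 → Q
  i=25: E-J = 21 → V
  i=26: W-H = 15 → P
  i=27: E-F = 25 → Z
  i=28: X-O =  9 → J
  i=29: C-I = 20 → U
  i=30: S-U = 24 → Y
  i=31: G-Q = 16 → Q
  i=32: J-O = 21 → V
  i=33: J-U = 15 → P
  shifts repeat with period 7: JUYQVPZ

JUYQVPZ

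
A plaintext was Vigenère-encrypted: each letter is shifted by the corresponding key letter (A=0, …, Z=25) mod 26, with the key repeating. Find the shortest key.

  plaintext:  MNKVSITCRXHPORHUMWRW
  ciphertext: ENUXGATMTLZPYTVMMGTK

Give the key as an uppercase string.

  i= 0: E-M = 18 → S
  i= 1: N-N =  0 → A
  i= 2: U-K = 10 → K
  i= 3: X-V =  2 → C
  i= 4: G-S = 14 → O
  i= 5: A-I = 18 → S
  i= 6: T-T =  0 → A
  i= 7: M-C = 10 → K
  i= 8: T-R =  2 → C
  i= 9: L-X = 14 → O
  i=10: Z-H = 18 → S
  i=11: P-P =  0 → A
  i=12: Y-O = 10 → K
  i=13: T-R =  2 → C
  i=14: V-H = 14 → O
  i=15: M-U = 18 → S
  i=16: M-M =  0 → A
  i=17: G-W = 10 → K
  i=18: T-R =  2 → C
  i=19: K-W = 14 → O
  shifts repeat with period 5: SAKCO

SAKCO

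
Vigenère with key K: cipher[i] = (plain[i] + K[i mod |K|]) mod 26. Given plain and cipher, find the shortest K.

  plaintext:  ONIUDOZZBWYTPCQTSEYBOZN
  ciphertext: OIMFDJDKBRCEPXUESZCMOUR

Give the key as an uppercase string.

  i= 0: O-O =  0 → A
  i= 1: I-N = 21 → V
  i= 2: M-I =  4 → E
  i= 3: F-U = 11 → L
  i= 4: D-D =  0 → A
  i= 5: J-O = 21 → V
  i= 6: D-Z =  4 → E
  i= 7: K-Z = 11 → L
  i= 8: B-B =  0 → A
  i= 9: R-W = 21 → V
  i=10: C-Y =  4 → E
  i=11: E-T = 11 → L
  i=12: P-P =  0 → A
  i=13: X-C = 21 → V
  i=14: U-Q =  4 → E
  i=15: E-T = 11 → L
  i=16: S-S =  0 → A
  i=17: Z-E = 21 → V
  i=18: C-Y =  4 → E
  i=19: M-B = 11 → L
  i=20: O-O =  0 → A
  i=21: U-Z = 21 → V
  i=22: R-N =  4 → E
  shifts repeat with period 4: AVEL

AVEL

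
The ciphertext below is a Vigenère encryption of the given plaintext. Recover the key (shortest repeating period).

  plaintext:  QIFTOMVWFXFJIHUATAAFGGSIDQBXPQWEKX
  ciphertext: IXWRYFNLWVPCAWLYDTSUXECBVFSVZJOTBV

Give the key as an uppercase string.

SPRYKT

  i= 0: I-Q = 18 → S
  i= 1: X-I = 15 → P
  i= 2: W-F = 17 → R
  i= 3: R-T = 24 → Y
  i= 4: Y-O = 10 → K
  i= 5: F-M = 19 → T
  i= 6: N-V = 18 → S
  i= 7: L-W = 15 → P
  i= 8: W-F = 17 → R
  i= 9: V-X = 24 → Y
  i=10: P-F = 10 → K
  i=11: C-J = 19 → T
  i=12: A-I = 18 → S
  i=13: W-H = 15 → P
  i=14: L-U = 17 → R
  i=15: Y-A = 24 → Y
  i=16: D-T = 10 → K
  i=17: T-A = 19 → T
  i=18: S-A = 18 → S
  i=19: U-F = 15 → P
  i=20: X-G = 17 → R
  i=21: E-G = 24 → Y
  i=22: C-S = 10 → K
  i=23: B-I = 19 → T
  i=24: V-D = 18 → S
  i=25: F-Q = 15 → P
  i=26: S-B = 17 → R
  i=27: V-X = 24 → Y
  i=28: Z-P = 10 → K
  i=29: J-Q = 19 → T
  i=30: O-W = 18 → S
  i=31: T-E = 15 → P
  i=32: B-K = 17 → R
  i=33: V-X = 24 → Y
  shifts repeat with period 6: SPRYKT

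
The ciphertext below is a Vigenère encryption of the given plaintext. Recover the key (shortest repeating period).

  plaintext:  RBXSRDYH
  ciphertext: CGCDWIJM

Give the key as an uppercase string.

  i= 0: C-R = 11 → L
  i= 1: G-B =  5 → F
  i= 2: C-X =  5 → F
  i= 3: D-S = 11 → L
  i= 4: W-R =  5 → F
  i= 5: I-D =  5 → F
  i= 6: J-Y = 11 → L
  i= 7: M-H =  5 → F
  shifts repeat with period 3: LFF

LFF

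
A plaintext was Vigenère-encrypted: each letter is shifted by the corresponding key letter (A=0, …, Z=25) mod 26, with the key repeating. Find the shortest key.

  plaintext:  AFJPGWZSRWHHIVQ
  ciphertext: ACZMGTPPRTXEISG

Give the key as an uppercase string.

AXQX

  i= 0: A-A =  0 → A
  i= 1: C-F = 23 → X
  i= 2: Z-J = 16 → Q
  i= 3: M-P = 23 → X
  i= 4: G-G =  0 → A
  i= 5: T-W = 23 → X
  i= 6: P-Z = 16 → Q
  i= 7: P-S = 23 → X
  i= 8: R-R =  0 → A
  i= 9: T-W = 23 → X
  i=10: X-H = 16 → Q
  i=11: E-H = 23 → X
  i=12: I-I =  0 → A
  i=13: S-V = 23 → X
  i=14: G-Q = 16 → Q
  shifts repeat with period 4: AXQX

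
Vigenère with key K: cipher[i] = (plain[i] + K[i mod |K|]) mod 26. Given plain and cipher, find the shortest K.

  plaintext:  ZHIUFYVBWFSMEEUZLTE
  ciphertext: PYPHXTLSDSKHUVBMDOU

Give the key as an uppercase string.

  i= 0: P-Z = 16 → Q
  i= 1: Y-H = 17 → R
  i= 2: P-I =  7 → H
  i= 3: H-U = 13 → N
  i= 4: X-F = 18 → S
  i= 5: T-Y = 21 → V
  i= 6: L-V = 16 → Q
  i= 7: S-B = 17 → R
  i= 8: D-W =  7 → H
  i= 9: S-F = 13 → N
  i=10: K-S = 18 → S
  i=11: H-M = 21 → V
  i=12: U-E = 16 → Q
  i=13: V-E = 17 → R
  i=14: B-U =  7 → H
  i=15: M-Z = 13 → N
  i=16: D-L = 18 → S
  i=17: O-T = 21 → V
  i=18: U-E = 16 → Q
  shifts repeat with period 6: QRHNSV

QRHNSV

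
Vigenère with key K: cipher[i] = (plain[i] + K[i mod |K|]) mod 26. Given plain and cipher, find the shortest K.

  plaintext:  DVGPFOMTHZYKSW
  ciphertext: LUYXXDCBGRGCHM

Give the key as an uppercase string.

  i= 0: L-D =  8 → I
  i= 1: U-V = 25 → Z
  i= 2: Y-G = 18 → S
  i= 3: X-P =  8 → I
  i= 4: X-F = 18 → S
  i= 5: D-O = 15 → P
  i= 6: C-M = 16 → Q
  i= 7: B-T =  8 → I
  i= 8: G-H = 25 → Z
  i= 9: R-Z = 18 → S
  i=10: G-Y =  8 → I
  i=11: C-K = 18 → S
  i=12: H-S = 15 → P
  i=13: M-W = 16 → Q
  shifts repeat with period 7: IZSISPQ

IZSISPQ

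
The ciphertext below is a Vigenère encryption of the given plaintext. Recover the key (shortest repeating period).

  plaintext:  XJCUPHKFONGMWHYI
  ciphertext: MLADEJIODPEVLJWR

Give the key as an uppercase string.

  i= 0: M-X = 15 → P
  i= 1: L-J =  2 → C
  i= 2: A-C = 24 → Y
  i= 3: D-U =  9 → J
  i= 4: E-P = 15 → P
  i= 5: J-H =  2 → C
  i= 6: I-K = 24 → Y
  i= 7: O-F =  9 → J
  i= 8: D-O = 15 → P
  i= 9: P-N =  2 → C
  i=10: E-G = 24 → Y
  i=11: V-M =  9 → J
  i=12: L-W = 15 → P
  i=13: J-H =  2 → C
  i=14: W-Y = 24 → Y
  i=15: R-I =  9 → J
  shifts repeat with period 4: PCYJ

PCYJ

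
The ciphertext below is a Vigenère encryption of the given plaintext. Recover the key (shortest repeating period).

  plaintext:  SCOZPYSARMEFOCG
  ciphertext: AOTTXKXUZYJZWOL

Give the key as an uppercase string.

IMFU

  i= 0: A-S =  8 → I
  i= 1: O-C = 12 → M
  i= 2: T-O =  5 → F
  i= 3: T-Z = 20 → U
  i= 4: X-P =  8 → I
  i= 5: K-Y = 12 → M
  i= 6: X-S =  5 → F
  i= 7: U-A = 20 → U
  i= 8: Z-R =  8 → I
  i= 9: Y-M = 12 → M
  i=10: J-E =  5 → F
  i=11: Z-F = 20 → U
  i=12: W-O =  8 → I
  i=13: O-C = 12 → M
  i=14: L-G =  5 → F
  shifts repeat with period 4: IMFU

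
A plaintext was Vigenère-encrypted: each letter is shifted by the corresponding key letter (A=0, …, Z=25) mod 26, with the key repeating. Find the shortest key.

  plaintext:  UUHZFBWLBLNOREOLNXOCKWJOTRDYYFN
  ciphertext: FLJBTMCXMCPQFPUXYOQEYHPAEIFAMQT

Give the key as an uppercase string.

LRCCOLGM

  i= 0: F-U = 11 → L
  i= 1: L-U = 17 → R
  i= 2: J-H =  2 → C
  i= 3: B-Z =  2 → C
  i= 4: T-F = 14 → O
  i= 5: M-B = 11 → L
  i= 6: C-W =  6 → G
  i= 7: X-L = 12 → M
  i= 8: M-B = 11 → L
  i= 9: C-L = 17 → R
  i=10: P-N =  2 → C
  i=11: Q-O =  2 → C
  i=12: F-R = 14 → O
  i=13: P-E = 11 → L
  i=14: U-O =  6 → G
  i=15: X-L = 12 → M
  i=16: Y-N = 11 → L
  i=17: O-X = 17 → R
  i=18: Q-O =  2 → C
  i=19: E-C =  2 → C
  i=20: Y-K = 14 → O
  i=21: H-W = 11 → L
  i=22: P-J =  6 → G
  i=23: A-O = 12 → M
  i=24: E-T = 11 → L
  i=25: I-R = 17 → R
  i=26: F-D =  2 → C
  i=27: A-Y =  2 → C
  i=28: M-Y = 14 → O
  i=29: Q-F = 11 → L
  i=30: T-N =  6 → G
  shifts repeat with period 8: LRCCOLGM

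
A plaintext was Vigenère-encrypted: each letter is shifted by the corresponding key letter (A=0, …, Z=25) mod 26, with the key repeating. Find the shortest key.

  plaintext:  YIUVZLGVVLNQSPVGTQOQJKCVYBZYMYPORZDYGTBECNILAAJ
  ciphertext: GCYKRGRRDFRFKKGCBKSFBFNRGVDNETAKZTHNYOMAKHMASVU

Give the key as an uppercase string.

IUEPSVLW

  i= 0: G-Y =  8 → I
  i= 1: C-I = 20 → U
  i= 2: Y-U =  4 → E
  i= 3: K-V = 15 → P
  i= 4: R-Z = 18 → S
  i= 5: G-L = 21 → V
  i= 6: R-G = 11 → L
  i= 7: R-V = 22 → W
  i= 8: D-V =  8 → I
  i= 9: F-L = 20 → U
  i=10: R-N =  4 → E
  i=11: F-Q = 15 → P
  i=12: K-S = 18 → S
  i=13: K-P = 21 → V
  i=14: G-V = 11 → L
  i=15: C-G = 22 → W
  i=16: B-T =  8 → I
  i=17: K-Q = 20 → U
  i=18: S-O =  4 → E
  i=19: F-Q = 15 → P
  i=20: B-J = 18 → S
  i=21: F-K = 21 → V
  i=22: N-C = 11 → L
  i=23: R-V = 22 → W
  i=24: G-Y =  8 → I
  i=25: V-B = 20 → U
  i=26: D-Z =  4 → E
  i=27: N-Y = 15 → P
  i=28: E-M = 18 → S
  i=29: T-Y = 21 → V
  i=30: A-P = 11 → L
  i=31: K-O = 22 → W
  i=32: Z-R =  8 → I
  i=33: T-Z = 20 → U
  i=34: H-D =  4 → E
  i=35: N-Y = 15 → P
  i=36: Y-G = 18 → S
  i=37: O-T = 21 → V
  i=38: M-B = 11 → L
  i=39: A-E = 22 → W
  i=40: K-C =  8 → I
  i=41: H-N = 20 → U
  i=42: M-I =  4 → E
  i=43: A-L = 15 → P
  i=44: S-A = 18 → S
  i=45: V-A = 21 → V
  i=46: U-J = 11 → L
  shifts repeat with period 8: IUEPSVLW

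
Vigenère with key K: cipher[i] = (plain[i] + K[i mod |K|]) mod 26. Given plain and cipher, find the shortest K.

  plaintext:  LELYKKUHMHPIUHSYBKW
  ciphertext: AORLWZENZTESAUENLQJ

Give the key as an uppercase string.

PKGNM

  i= 0: A-L = 15 → P
  i= 1: O-E = 10 → K
  i= 2: R-L =  6 → G
  i= 3: L-Y = 13 → N
  i= 4: W-K = 12 → M
  i= 5: Z-K = 15 → P
  i= 6: E-U = 10 → K
  i= 7: N-H =  6 → G
  i= 8: Z-M = 13 → N
  i= 9: T-H = 12 → M
  i=10: E-P = 15 → P
  i=11: S-I = 10 → K
  i=12: A-U =  6 → G
  i=13: U-H = 13 → N
  i=14: E-S = 12 → M
  i=15: N-Y = 15 → P
  i=16: L-B = 10 → K
  i=17: Q-K =  6 → G
  i=18: J-W = 13 → N
  shifts repeat with period 5: PKGNM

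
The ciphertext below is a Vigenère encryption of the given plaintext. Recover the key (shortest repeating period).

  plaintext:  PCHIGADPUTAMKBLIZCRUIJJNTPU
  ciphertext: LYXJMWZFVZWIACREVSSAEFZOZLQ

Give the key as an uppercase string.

WWQBG

  i= 0: L-P = 22 → W
  i= 1: Y-C = 22 → W
  i= 2: X-H = 16 → Q
  i= 3: J-I =  1 → B
  i= 4: M-G =  6 → G
  i= 5: W-A = 22 → W
  i= 6: Z-D = 22 → W
  i= 7: F-P = 16 → Q
  i= 8: V-U =  1 → B
  i= 9: Z-T =  6 → G
  i=10: W-A = 22 → W
  i=11: I-M = 22 → W
  i=12: A-K = 16 → Q
  i=13: C-B =  1 → B
  i=14: R-L =  6 → G
  i=15: E-I = 22 → W
  i=16: V-Z = 22 → W
  i=17: S-C = 16 → Q
  i=18: S-R =  1 → B
  i=19: A-U =  6 → G
  i=20: E-I = 22 → W
  i=21: F-J = 22 → W
  i=22: Z-J = 16 → Q
  i=23: O-N =  1 → B
  i=24: Z-T =  6 → G
  i=25: L-P = 22 → W
  i=26: Q-U = 22 → W
  shifts repeat with period 5: WWQBG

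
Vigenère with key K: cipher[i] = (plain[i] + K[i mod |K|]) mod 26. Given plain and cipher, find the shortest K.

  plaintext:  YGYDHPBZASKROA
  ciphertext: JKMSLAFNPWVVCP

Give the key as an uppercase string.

LEOPE

  i= 0: J-Y = 11 → L
  i= 1: K-G =  4 → E
  i= 2: M-Y = 14 → O
  i= 3: S-D = 15 → P
  i= 4: L-H =  4 → E
  i= 5: A-P = 11 → L
  i= 6: F-B =  4 → E
  i= 7: N-Z = 14 → O
  i= 8: P-A = 15 → P
  i= 9: W-S =  4 → E
  i=10: V-K = 11 → L
  i=11: V-R =  4 → E
  i=12: C-O = 14 → O
  i=13: P-A = 15 → P
  shifts repeat with period 5: LEOPE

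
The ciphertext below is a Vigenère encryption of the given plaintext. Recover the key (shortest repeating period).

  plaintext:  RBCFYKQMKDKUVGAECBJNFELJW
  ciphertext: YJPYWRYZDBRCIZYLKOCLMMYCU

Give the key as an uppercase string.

  i= 0: Y-R =  7 → H
  i= 1: J-B =  8 → I
  i= 2: P-C = 13 → N
  i= 3: Y-F = 19 → T
  i= 4: W-Y = 24 → Y
  i= 5: R-K =  7 → H
  i= 6: Y-Q =  8 → I
  i= 7: Z-M = 13 → N
  i= 8: D-K = 19 → T
  i= 9: B-D = 24 → Y
  i=10: R-K =  7 → H
  i=11: C-U =  8 → I
  i=12: I-V = 13 → N
  i=13: Z-G = 19 → T
  i=14: Y-A = 24 → Y
  i=15: L-E =  7 → H
  i=16: K-C =  8 → I
  i=17: O-B = 13 → N
  i=18: C-J = 19 → T
  i=19: L-N = 24 → Y
  i=20: M-F =  7 → H
  i=21: M-E =  8 → I
  i=22: Y-L = 13 → N
  i=23: C-J = 19 → T
  i=24: U-W = 24 → Y
  shifts repeat with period 5: HINTY

HINTY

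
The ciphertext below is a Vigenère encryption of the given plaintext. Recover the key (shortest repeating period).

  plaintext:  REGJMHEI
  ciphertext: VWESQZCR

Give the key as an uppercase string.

ESYJ

  i= 0: V-R =  4 → E
  i= 1: W-E = 18 → S
  i= 2: E-G = 24 → Y
  i= 3: S-J =  9 → J
  i= 4: Q-M =  4 → E
  i= 5: Z-H = 18 → S
  i= 6: C-E = 24 → Y
  i= 7: R-I =  9 → J
  shifts repeat with period 4: ESYJ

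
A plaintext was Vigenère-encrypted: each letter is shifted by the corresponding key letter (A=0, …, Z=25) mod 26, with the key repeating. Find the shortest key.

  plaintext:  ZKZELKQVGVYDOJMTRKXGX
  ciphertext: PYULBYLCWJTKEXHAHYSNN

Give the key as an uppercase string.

  i= 0: P-Z = 16 → Q
  i= 1: Y-K = 14 → O
  i= 2: U-Z = 21 → V
  i= 3: L-E =  7 → H
  i= 4: B-L = 16 → Q
  i= 5: Y-K = 14 → O
  i= 6: L-Q = 21 → V
  i= 7: C-V =  7 → H
  i= 8: W-G = 16 → Q
  i= 9: J-V = 14 → O
  i=10: T-Y = 21 → V
  i=11: K-D =  7 → H
  i=12: E-O = 16 → Q
  i=13: X-J = 14 → O
  i=14: H-M = 21 → V
  i=15: A-T =  7 → H
  i=16: H-R = 16 → Q
  i=17: Y-K = 14 → O
  i=18: S-X = 21 → V
  i=19: N-G =  7 → H
  i=20: N-X = 16 → Q
  shifts repeat with period 4: QOVH

QOVH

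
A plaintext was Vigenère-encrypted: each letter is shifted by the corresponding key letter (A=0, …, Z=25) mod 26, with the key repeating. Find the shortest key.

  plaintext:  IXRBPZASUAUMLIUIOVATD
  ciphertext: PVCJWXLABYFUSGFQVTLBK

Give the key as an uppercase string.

  i= 0: P-I =  7 → H
  i= 1: V-X = 24 → Y
  i= 2: C-R = 11 → L
  i= 3: J-B =  8 → I
  i= 4: W-P =  7 → H
  i= 5: X-Z = 24 → Y
  i= 6: L-A = 11 → L
  i= 7: A-S =  8 → I
  i= 8: B-U =  7 → H
  i= 9: Y-A = 24 → Y
  i=10: F-U = 11 → L
  i=11: U-M =  8 → I
  i=12: S-L =  7 → H
  i=13: G-I = 24 → Y
  i=14: F-U = 11 → L
  i=15: Q-I =  8 → I
  i=16: V-O =  7 → H
  i=17: T-V = 24 → Y
  i=18: L-A = 11 → L
  i=19: B-T =  8 → I
  i=20: K-D =  7 → H
  shifts repeat with period 4: HYLI

HYLI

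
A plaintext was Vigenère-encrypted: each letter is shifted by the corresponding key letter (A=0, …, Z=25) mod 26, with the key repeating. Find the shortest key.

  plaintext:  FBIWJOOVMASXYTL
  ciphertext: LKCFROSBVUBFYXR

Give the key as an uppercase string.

GJUJIAE

  i= 0: L-F =  6 → G
  i= 1: K-B =  9 → J
  i= 2: C-I = 20 → U
  i= 3: F-W =  9 → J
  i= 4: R-J =  8 → I
  i= 5: O-O =  0 → A
  i= 6: S-O =  4 → E
  i= 7: B-V =  6 → G
  i= 8: V-M =  9 → J
  i= 9: U-A = 20 → U
  i=10: B-S =  9 → J
  i=11: F-X =  8 → I
  i=12: Y-Y =  0 → A
  i=13: X-T =  4 → E
  i=14: R-L =  6 → G
  shifts repeat with period 7: GJUJIAE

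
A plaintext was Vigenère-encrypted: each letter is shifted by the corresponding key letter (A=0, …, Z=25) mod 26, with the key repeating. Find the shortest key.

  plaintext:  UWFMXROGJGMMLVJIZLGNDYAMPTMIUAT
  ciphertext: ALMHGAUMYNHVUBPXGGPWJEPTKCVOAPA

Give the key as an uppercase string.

GPHVJJG

  i= 0: A-U =  6 → G
  i= 1: L-W = 15 → P
  i= 2: M-F =  7 → H
  i= 3: H-M = 21 → V
  i= 4: G-X =  9 → J
  i= 5: A-R =  9 → J
  i= 6: U-O =  6 → G
  i= 7: M-G =  6 → G
  i= 8: Y-J = 15 → P
  i= 9: N-G =  7 → H
  i=10: H-M = 21 → V
  i=11: V-M =  9 → J
  i=12: U-L =  9 → J
  i=13: B-V =  6 → G
  i=14: P-J =  6 → G
  i=15: X-I = 15 → P
  i=16: G-Z =  7 → H
  i=17: G-L = 21 → V
  i=18: P-G =  9 → J
  i=19: W-N =  9 → J
  i=20: J-D =  6 → G
  i=21: E-Y =  6 → G
  i=22: P-A = 15 → P
  i=23: T-M =  7 → H
  i=24: K-P = 21 → V
  i=25: C-T =  9 → J
  i=26: V-M =  9 → J
  i=27: O-I =  6 → G
  i=28: A-U =  6 → G
  i=29: P-A = 15 → P
  i=30: A-T =  7 → H
  shifts repeat with period 7: GPHVJJG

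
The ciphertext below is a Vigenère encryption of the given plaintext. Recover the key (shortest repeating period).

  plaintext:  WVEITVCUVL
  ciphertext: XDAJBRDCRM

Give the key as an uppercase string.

  i= 0: X-W =  1 → B
  i= 1: D-V =  8 → I
  i= 2: A-E = 22 → W
  i= 3: J-I =  1 → B
  i= 4: B-T =  8 → I
  i= 5: R-V = 22 → W
  i= 6: D-C =  1 → B
  i= 7: C-U =  8 → I
  i= 8: R-V = 22 → W
  i= 9: M-L =  1 → B
  shifts repeat with period 3: BIW

BIW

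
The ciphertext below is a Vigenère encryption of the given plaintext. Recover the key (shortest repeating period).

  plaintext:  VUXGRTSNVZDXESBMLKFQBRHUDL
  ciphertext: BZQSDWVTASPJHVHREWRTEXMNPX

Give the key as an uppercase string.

GFTMMDD

  i= 0: B-V =  6 → G
  i= 1: Z-U =  5 → F
  i= 2: Q-X = 19 → T
  i= 3: S-G = 12 → M
  i= 4: D-R = 12 → M
  i= 5: W-T =  3 → D
  i= 6: V-S =  3 → D
  i= 7: T-N =  6 → G
  i= 8: A-V =  5 → F
  i= 9: S-Z = 19 → T
  i=10: P-D = 12 → M
  i=11: J-X = 12 → M
  i=12: H-E =  3 → D
  i=13: V-S =  3 → D
  i=14: H-B =  6 → G
  i=15: R-M =  5 → F
  i=16: E-L = 19 → T
  i=17: W-K = 12 → M
  i=18: R-F = 12 → M
  i=19: T-Q =  3 → D
  i=20: E-B =  3 → D
  i=21: X-R =  6 → G
  i=22: M-H =  5 → F
  i=23: N-U = 19 → T
  i=24: P-D = 12 → M
  i=25: X-L = 12 → M
  shifts repeat with period 7: GFTMMDD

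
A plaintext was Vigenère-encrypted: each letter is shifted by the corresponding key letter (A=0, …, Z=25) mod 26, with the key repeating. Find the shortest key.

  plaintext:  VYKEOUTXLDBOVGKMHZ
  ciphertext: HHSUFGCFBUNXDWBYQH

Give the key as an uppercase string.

  i= 0: H-V = 12 → M
  i= 1: H-Y =  9 → J
  i= 2: S-K =  8 → I
  i= 3: U-E = 16 → Q
  i= 4: F-O = 17 → R
  i= 5: G-U = 12 → M
  i= 6: C-T =  9 → J
  i= 7: F-X =  8 → I
  i= 8: B-L = 16 → Q
  i= 9: U-D = 17 → R
  i=10: N-B = 12 → M
  i=11: X-O =  9 → J
  i=12: D-V =  8 → I
  i=13: W-G = 16 → Q
  i=14: B-K = 17 → R
  i=15: Y-M = 12 → M
  i=16: Q-H =  9 → J
  i=17: H-Z =  8 → I
  shifts repeat with period 5: MJIQR

MJIQR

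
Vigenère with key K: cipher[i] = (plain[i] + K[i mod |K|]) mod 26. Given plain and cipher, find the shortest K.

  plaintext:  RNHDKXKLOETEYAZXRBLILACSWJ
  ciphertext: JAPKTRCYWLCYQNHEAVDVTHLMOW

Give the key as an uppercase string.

  i= 0: J-R = 18 → S
  i= 1: A-N = 13 → N
  i= 2: P-H =  8 → I
  i= 3: K-D =  7 → H
  i= 4: T-K =  9 → J
  i= 5: R-X = 20 → U
  i= 6: C-K = 18 → S
  i= 7: Y-L = 13 → N
  i= 8: W-O =  8 → I
  i= 9: L-E =  7 → H
  i=10: C-T =  9 → J
  i=11: Y-E = 20 → U
  i=12: Q-Y = 18 → S
  i=13: N-A = 13 → N
  i=14: H-Z =  8 → I
  i=15: E-X =  7 → H
  i=16: A-R =  9 → J
  i=17: V-B = 20 → U
  i=18: D-L = 18 → S
  i=19: V-I = 13 → N
  i=20: T-L =  8 → I
  i=21: H-A =  7 → H
  i=22: L-C =  9 → J
  i=23: M-S = 20 → U
  i=24: O-W = 18 → S
  i=25: W-J = 13 → N
  shifts repeat with period 6: SNIHJU

SNIHJU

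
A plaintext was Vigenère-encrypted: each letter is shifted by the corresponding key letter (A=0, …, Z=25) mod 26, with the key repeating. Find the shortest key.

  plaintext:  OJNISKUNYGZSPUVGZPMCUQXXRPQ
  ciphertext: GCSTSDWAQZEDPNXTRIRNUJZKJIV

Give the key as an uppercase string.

  i= 0: G-O = 18 → S
  i= 1: C-J = 19 → T
  i= 2: S-N =  5 → F
  i= 3: T-I = 11 → L
  i= 4: S-S =  0 → A
  i= 5: D-K = 19 → T
  i= 6: W-U =  2 → C
  i= 7: A-N = 13 → N
  i= 8: Q-Y = 18 → S
  i= 9: Z-G = 19 → T
  i=10: E-Z =  5 → F
  i=11: D-S = 11 → L
  i=12: P-P =  0 → A
  i=13: N-U = 19 → T
  i=14: X-V =  2 → C
  i=15: T-G = 13 → N
  i=16: R-Z = 18 → S
  i=17: I-P = 19 → T
  i=18: R-M =  5 → F
  i=19: N-C = 11 → L
  i=20: U-U =  0 → A
  i=21: J-Q = 19 → T
  i=22: Z-X =  2 → C
  i=23: K-X = 13 → N
  i=24: J-R = 18 → S
  i=25: I-P = 19 → T
  i=26: V-Q =  5 → F
  shifts repeat with period 8: STFLATCN

STFLATCN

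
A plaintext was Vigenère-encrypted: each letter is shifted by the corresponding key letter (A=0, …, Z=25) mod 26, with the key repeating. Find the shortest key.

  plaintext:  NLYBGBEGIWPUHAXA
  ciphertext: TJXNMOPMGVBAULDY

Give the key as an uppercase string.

  i= 0: T-N =  6 → G
  i= 1: J-L = 24 → Y
  i= 2: X-Y = 25 → Z
  i= 3: N-B = 12 → M
  i= 4: M-G =  6 → G
  i= 5: O-B = 13 → N
  i= 6: P-E = 11 → L
  i= 7: M-G =  6 → G
  i= 8: G-I = 24 → Y
  i= 9: V-W = 25 → Z
  i=10: B-P = 12 → M
  i=11: A-U =  6 → G
  i=12: U-H = 13 → N
  i=13: L-A = 11 → L
  i=14: D-X =  6 → G
  i=15: Y-A = 24 → Y
  shifts repeat with period 7: GYZMGNL

GYZMGNL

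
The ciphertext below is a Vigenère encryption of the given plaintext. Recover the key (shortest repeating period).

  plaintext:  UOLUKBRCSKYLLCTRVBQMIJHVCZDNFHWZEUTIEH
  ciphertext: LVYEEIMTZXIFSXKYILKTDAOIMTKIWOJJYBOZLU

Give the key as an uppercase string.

RHNKUHV

  i= 0: L-U = 17 → R
  i= 1: V-O =  7 → H
  i= 2: Y-L = 13 → N
  i= 3: E-U = 10 → K
  i= 4: E-K = 20 → U
  i= 5: I-B =  7 → H
  i= 6: M-R = 21 → V
  i= 7: T-C = 17 → R
  i= 8: Z-S =  7 → H
  i= 9: X-K = 13 → N
  i=10: I-Y = 10 → K
  i=11: F-L = 20 → U
  i=12: S-L =  7 → H
  i=13: X-C = 21 → V
  i=14: K-T = 17 → R
  i=15: Y-R =  7 → H
  i=16: I-V = 13 → N
  i=17: L-B = 10 → K
  i=18: K-Q = 20 → U
  i=19: T-M =  7 → H
  i=20: D-I = 21 → V
  i=21: A-J = 17 → R
  i=22: O-H =  7 → H
  i=23: I-V = 13 → N
  i=24: M-C = 10 → K
  i=25: T-Z = 20 → U
  i=26: K-D =  7 → H
  i=27: I-N = 21 → V
  i=28: W-F = 17 → R
  i=29: O-H =  7 → H
  i=30: J-W = 13 → N
  i=31: J-Z = 10 → K
  i=32: Y-E = 20 → U
  i=33: B-U =  7 → H
  i=34: O-T = 21 → V
  i=35: Z-I = 17 → R
  i=36: L-E =  7 → H
  i=37: U-H = 13 → N
  shifts repeat with period 7: RHNKUHV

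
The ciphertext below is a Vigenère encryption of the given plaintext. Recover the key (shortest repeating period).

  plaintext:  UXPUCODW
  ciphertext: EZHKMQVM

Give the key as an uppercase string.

  i= 0: E-U = 10 → K
  i= 1: Z-X =  2 → C
  i= 2: H-P = 18 → S
  i= 3: K-U = 16 → Q
  i= 4: M-C = 10 → K
  i= 5: Q-O =  2 → C
  i= 6: V-D = 18 → S
  i= 7: M-W = 16 → Q
  shifts repeat with period 4: KCSQ

KCSQ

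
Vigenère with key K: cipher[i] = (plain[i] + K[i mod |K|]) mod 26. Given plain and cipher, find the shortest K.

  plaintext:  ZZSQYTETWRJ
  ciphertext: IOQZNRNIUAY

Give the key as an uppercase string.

  i= 0: I-Z =  9 → J
  i= 1: O-Z = 15 → P
  i= 2: Q-S = 24 → Y
  i= 3: Z-Q =  9 → J
  i= 4: N-Y = 15 → P
  i= 5: R-T = 24 → Y
  i= 6: N-E =  9 → J
  i= 7: I-T = 15 → P
  i= 8: U-W = 24 → Y
  i= 9: A-R =  9 → J
  i=10: Y-J = 15 → P
  shifts repeat with period 3: JPY

JPY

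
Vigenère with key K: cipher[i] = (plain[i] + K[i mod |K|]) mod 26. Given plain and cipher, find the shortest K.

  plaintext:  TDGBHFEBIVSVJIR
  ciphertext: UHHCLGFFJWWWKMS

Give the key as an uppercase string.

  i= 0: U-T =  1 → B
  i= 1: H-D =  4 → E
  i= 2: H-G =  1 → B
  i= 3: C-B =  1 → B
  i= 4: L-H =  4 → E
  i= 5: G-F =  1 → B
  i= 6: F-E =  1 → B
  i= 7: F-B =  4 → E
  i= 8: J-I =  1 → B
  i= 9: W-V =  1 → B
  i=10: W-S =  4 → E
  i=11: W-V =  1 → B
  i=12: K-J =  1 → B
  i=13: M-I =  4 → E
  i=14: S-R =  1 → B
  shifts repeat with period 3: BEB

BEB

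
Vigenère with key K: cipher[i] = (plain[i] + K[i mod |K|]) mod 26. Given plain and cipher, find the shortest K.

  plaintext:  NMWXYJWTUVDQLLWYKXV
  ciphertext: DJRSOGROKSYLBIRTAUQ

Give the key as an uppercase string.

QXVV

  i= 0: D-N = 16 → Q
  i= 1: J-M = 23 → X
  i= 2: R-W = 21 → V
  i= 3: S-X = 21 → V
  i= 4: O-Y = 16 → Q
  i= 5: G-J = 23 → X
  i= 6: R-W = 21 → V
  i= 7: O-T = 21 → V
  i= 8: K-U = 16 → Q
  i= 9: S-V = 23 → X
  i=10: Y-D = 21 → V
  i=11: L-Q = 21 → V
  i=12: B-L = 16 → Q
  i=13: I-L = 23 → X
  i=14: R-W = 21 → V
  i=15: T-Y = 21 → V
  i=16: A-K = 16 → Q
  i=17: U-X = 23 → X
  i=18: Q-V = 21 → V
  shifts repeat with period 4: QXVV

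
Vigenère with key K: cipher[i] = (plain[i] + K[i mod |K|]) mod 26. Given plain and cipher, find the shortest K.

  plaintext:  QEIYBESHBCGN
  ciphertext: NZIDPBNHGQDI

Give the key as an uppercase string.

XVAFO

  i= 0: N-Q = 23 → X
  i= 1: Z-E = 21 → V
  i= 2: I-I =  0 → A
  i= 3: D-Y =  5 → F
  i= 4: P-B = 14 → O
  i= 5: B-E = 23 → X
  i= 6: N-S = 21 → V
  i= 7: H-H =  0 → A
  i= 8: G-B =  5 → F
  i= 9: Q-C = 14 → O
  i=10: D-G = 23 → X
  i=11: I-N = 21 → V
  shifts repeat with period 5: XVAFO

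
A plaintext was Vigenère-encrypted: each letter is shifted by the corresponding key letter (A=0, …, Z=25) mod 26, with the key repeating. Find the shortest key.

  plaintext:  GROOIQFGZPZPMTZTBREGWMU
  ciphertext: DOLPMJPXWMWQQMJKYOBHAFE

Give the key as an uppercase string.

XXXBETKR

  i= 0: D-G = 23 → X
  i= 1: O-R = 23 → X
  i= 2: L-O = 23 → X
  i= 3: P-O =  1 → B
  i= 4: M-I =  4 → E
  i= 5: J-Q = 19 → T
  i= 6: P-F = 10 → K
  i= 7: X-G = 17 → R
  i= 8: W-Z = 23 → X
  i= 9: M-P = 23 → X
  i=10: W-Z = 23 → X
  i=11: Q-P =  1 → B
  i=12: Q-M =  4 → E
  i=13: M-T = 19 → T
  i=14: J-Z = 10 → K
  i=15: K-T = 17 → R
  i=16: Y-B = 23 → X
  i=17: O-R = 23 → X
  i=18: B-E = 23 → X
  i=19: H-G =  1 → B
  i=20: A-W =  4 → E
  i=21: F-M = 19 → T
  i=22: E-U = 10 → K
  shifts repeat with period 8: XXXBETKR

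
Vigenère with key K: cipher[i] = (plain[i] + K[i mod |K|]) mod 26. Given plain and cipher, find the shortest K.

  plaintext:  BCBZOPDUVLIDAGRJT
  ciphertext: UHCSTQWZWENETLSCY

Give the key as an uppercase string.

  i= 0: U-B = 19 → T
  i= 1: H-C =  5 → F
  i= 2: C-B =  1 → B
  i= 3: S-Z = 19 → T
  i= 4: T-O =  5 → F
  i= 5: Q-P =  1 → B
  i= 6: W-D = 19 → T
  i= 7: Z-U =  5 → F
  i= 8: W-V =  1 → B
  i= 9: E-L = 19 → T
  i=10: N-I =  5 → F
  i=11: E-D =  1 → B
  i=12: T-A = 19 → T
  i=13: L-G =  5 → F
  i=14: S-R =  1 → B
  i=15: C-J = 19 → T
  i=16: Y-T =  5 → F
  shifts repeat with period 3: TFB

TFB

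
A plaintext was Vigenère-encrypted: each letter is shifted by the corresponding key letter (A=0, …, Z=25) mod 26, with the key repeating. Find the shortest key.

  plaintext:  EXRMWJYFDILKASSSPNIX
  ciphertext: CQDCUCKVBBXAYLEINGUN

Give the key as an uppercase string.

  i= 0: C-E = 24 → Y
  i= 1: Q-X = 19 → T
  i= 2: D-R = 12 → M
  i= 3: C-M = 16 → Q
  i= 4: U-W = 24 → Y
  i= 5: C-J = 19 → T
  i= 6: K-Y = 12 → M
  i= 7: V-F = 16 → Q
  i= 8: B-D = 24 → Y
  i= 9: B-I = 19 → T
  i=10: X-L = 12 → M
  i=11: A-K = 16 → Q
  i=12: Y-A = 24 → Y
  i=13: L-S = 19 → T
  i=14: E-S = 12 → M
  i=15: I-S = 16 → Q
  i=16: N-P = 24 → Y
  i=17: G-N = 19 → T
  i=18: U-I = 12 → M
  i=19: N-X = 16 → Q
  shifts repeat with period 4: YTMQ

YTMQ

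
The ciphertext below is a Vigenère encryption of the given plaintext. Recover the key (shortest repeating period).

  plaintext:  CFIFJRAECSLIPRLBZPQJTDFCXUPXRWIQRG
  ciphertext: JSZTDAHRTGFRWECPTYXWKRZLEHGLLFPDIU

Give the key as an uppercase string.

HNROUJ

  i= 0: J-C =  7 → H
  i= 1: S-F = 13 → N
  i= 2: Z-I = 17 → R
  i= 3: T-F = 14 → O
  i= 4: D-J = 20 → U
  i= 5: A-R =  9 → J
  i= 6: H-A =  7 → H
  i= 7: R-E = 13 → N
  i= 8: T-C = 17 → R
  i= 9: G-S = 14 → O
  i=10: F-L = 20 → U
  i=11: R-I =  9 → J
  i=12: W-P =  7 → H
  i=13: E-R = 13 → N
  i=14: C-L = 17 → R
  i=15: P-B = 14 → O
  i=16: T-Z = 20 → U
  i=17: Y-P =  9 → J
  i=18: X-Q =  7 → H
  i=19: W-J = 13 → N
  i=20: K-T = 17 → R
  i=21: R-D = 14 → O
  i=22: Z-F = 20 → U
  i=23: L-C =  9 → J
  i=24: E-X =  7 → H
  i=25: H-U = 13 → N
  i=26: G-P = 17 → R
  i=27: L-X = 14 → O
  i=28: L-R = 20 → U
  i=29: F-W =  9 → J
  i=30: P-I =  7 → H
  i=31: D-Q = 13 → N
  i=32: I-R = 17 → R
  i=33: U-G = 14 → O
  shifts repeat with period 6: HNROUJ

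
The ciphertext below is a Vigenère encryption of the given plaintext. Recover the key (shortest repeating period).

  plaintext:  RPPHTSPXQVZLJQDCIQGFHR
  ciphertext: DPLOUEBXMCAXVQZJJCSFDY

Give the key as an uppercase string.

  i= 0: D-R = 12 → M
  i= 1: P-P =  0 → A
  i= 2: L-P = 22 → W
  i= 3: O-H =  7 → H
  i= 4: U-T =  1 → B
  i= 5: E-S = 12 → M
  i= 6: B-P = 12 → M
  i= 7: X-X =  0 → A
  i= 8: M-Q = 22 → W
  i= 9: C-V =  7 → H
  i=10: A-Z =  1 → B
  i=11: X-L = 12 → M
  i=12: V-J = 12 → M
  i=13: Q-Q =  0 → A
  i=14: Z-D = 22 → W
  i=15: J-C =  7 → H
  i=16: J-I =  1 → B
  i=17: C-Q = 12 → M
  i=18: S-G = 12 → M
  i=19: F-F =  0 → A
  i=20: D-H = 22 → W
  i=21: Y-R =  7 → H
  shifts repeat with period 6: MAWHBM

MAWHBM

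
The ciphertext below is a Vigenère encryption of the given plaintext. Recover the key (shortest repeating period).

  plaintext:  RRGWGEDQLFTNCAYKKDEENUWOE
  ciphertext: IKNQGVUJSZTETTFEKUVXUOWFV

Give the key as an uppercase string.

  i= 0: I-R = 17 → R
  i= 1: K-R = 19 → T
  i= 2: N-G =  7 → H
  i= 3: Q-W = 20 → U
  i= 4: G-G =  0 → A
  i= 5: V-E = 17 → R
  i= 6: U-D = 17 → R
  i= 7: J-Q = 19 → T
  i= 8: S-L =  7 → H
  i= 9: Z-F = 20 → U
  i=10: T-T =  0 → A
  i=11: E-N = 17 → R
  i=12: T-C = 17 → R
  i=13: T-A = 19 → T
  i=14: F-Y =  7 → H
  i=15: E-K = 20 → U
  i=16: K-K =  0 → A
  i=17: U-D = 17 → R
  i=18: V-E = 17 → R
  i=19: X-E = 19 → T
  i=20: U-N =  7 → H
  i=21: O-U = 20 → U
  i=22: W-W =  0 → A
  i=23: F-O = 17 → R
  i=24: V-E = 17 → R
  shifts repeat with period 6: RTHUAR

RTHUAR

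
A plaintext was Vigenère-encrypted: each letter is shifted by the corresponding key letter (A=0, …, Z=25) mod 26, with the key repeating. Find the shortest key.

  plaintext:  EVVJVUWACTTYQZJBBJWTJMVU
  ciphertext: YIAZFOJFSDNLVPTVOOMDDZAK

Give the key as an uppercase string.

  i= 0: Y-E = 20 → U
  i= 1: I-V = 13 → N
  i= 2: A-V =  5 → F
  i= 3: Z-J = 16 → Q
  i= 4: F-V = 10 → K
  i= 5: O-U = 20 → U
  i= 6: J-W = 13 → N
  i= 7: F-A =  5 → F
  i= 8: S-C = 16 → Q
  i= 9: D-T = 10 → K
  i=10: N-T = 20 → U
  i=11: L-Y = 13 → N
  i=12: V-Q =  5 → F
  i=13: P-Z = 16 → Q
  i=14: T-J = 10 → K
  i=15: V-B = 20 → U
  i=16: O-B = 13 → N
  i=17: O-J =  5 → F
  i=18: M-W = 16 → Q
  i=19: D-T = 10 → K
  i=20: D-J = 20 → U
  i=21: Z-M = 13 → N
  i=22: A-V =  5 → F
  i=23: K-U = 16 → Q
  shifts repeat with period 5: UNFQK

UNFQK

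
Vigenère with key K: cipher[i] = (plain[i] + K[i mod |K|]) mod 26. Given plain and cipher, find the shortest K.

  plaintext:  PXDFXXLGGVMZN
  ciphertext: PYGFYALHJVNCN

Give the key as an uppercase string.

ABD

  i= 0: P-P =  0 → A
  i= 1: Y-X =  1 → B
  i= 2: G-D =  3 → D
  i= 3: F-F =  0 → A
  i= 4: Y-X =  1 → B
  i= 5: A-X =  3 → D
  i= 6: L-L =  0 → A
  i= 7: H-G =  1 → B
  i= 8: J-G =  3 → D
  i= 9: V-V =  0 → A
  i=10: N-M =  1 → B
  i=11: C-Z =  3 → D
  i=12: N-N =  0 → A
  shifts repeat with period 3: ABD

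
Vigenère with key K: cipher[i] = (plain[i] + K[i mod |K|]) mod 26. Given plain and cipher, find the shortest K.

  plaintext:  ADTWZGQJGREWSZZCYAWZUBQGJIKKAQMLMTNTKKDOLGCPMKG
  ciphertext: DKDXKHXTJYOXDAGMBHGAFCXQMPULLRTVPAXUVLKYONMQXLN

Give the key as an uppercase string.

DHKBLBHK

  i= 0: D-A =  3 → D
  i= 1: K-D =  7 → H
  i= 2: D-T = 10 → K
  i= 3: X-W =  1 → B
  i= 4: K-Z = 11 → L
  i= 5: H-G =  1 → B
  i= 6: X-Q =  7 → H
  i= 7: T-J = 10 → K
  i= 8: J-G =  3 → D
  i= 9: Y-R =  7 → H
  i=10: O-E = 10 → K
  i=11: X-W =  1 → B
  i=12: D-S = 11 → L
  i=13: A-Z =  1 → B
  i=14: G-Z =  7 → H
  i=15: M-C = 10 → K
  i=16: B-Y =  3 → D
  i=17: H-A =  7 → H
  i=18: G-W = 10 → K
  i=19: A-Z =  1 → B
  i=20: F-U = 11 → L
  i=21: C-B =  1 → B
  i=22: X-Q =  7 → H
  i=23: Q-G = 10 → K
  i=24: M-J =  3 → D
  i=25: P-I =  7 → H
  i=26: U-K = 10 → K
  i=27: L-K =  1 → B
  i=28: L-A = 11 → L
  i=29: R-Q =  1 → B
  i=30: T-M =  7 → H
  i=31: V-L = 10 → K
  i=32: P-M =  3 → D
  i=33: A-T =  7 → H
  i=34: X-N = 10 → K
  i=35: U-T =  1 → B
  i=36: V-K = 11 → L
  i=37: L-K =  1 → B
  i=38: K-D =  7 → H
  i=39: Y-O = 10 → K
  i=40: O-L =  3 → D
  i=41: N-G =  7 → H
  i=42: M-C = 10 → K
  i=43: Q-P =  1 → B
  i=44: X-M = 11 → L
  i=45: L-K =  1 → B
  i=46: N-G =  7 → H
  shifts repeat with period 8: DHKBLBHK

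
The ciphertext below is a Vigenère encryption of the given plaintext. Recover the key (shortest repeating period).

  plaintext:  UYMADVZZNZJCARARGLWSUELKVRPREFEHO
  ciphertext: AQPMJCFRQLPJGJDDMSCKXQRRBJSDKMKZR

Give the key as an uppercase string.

  i= 0: A-U =  6 → G
  i= 1: Q-Y = 18 → S
  i= 2: P-M =  3 → D
  i= 3: M-A = 12 → M
  i= 4: J-D =  6 → G
  i= 5: C-V =  7 → H
  i= 6: F-Z =  6 → G
  i= 7: R-Z = 18 → S
  i= 8: Q-N =  3 → D
  i= 9: L-Z = 12 → M
  i=10: P-J =  6 → G
  i=11: J-C =  7 → H
  i=12: G-A =  6 → G
  i=13: J-R = 18 → S
  i=14: D-A =  3 → D
  i=15: D-R = 12 → M
  i=16: M-G =  6 → G
  i=17: S-L =  7 → H
  i=18: C-W =  6 → G
  i=19: K-S = 18 → S
  i=20: X-U =  3 → D
  i=21: Q-E = 12 → M
  i=22: R-L =  6 → G
  i=23: R-K =  7 → H
  i=24: B-V =  6 → G
  i=25: J-R = 18 → S
  i=26: S-P =  3 → D
  i=27: D-R = 12 → M
  i=28: K-E =  6 → G
  i=29: M-F =  7 → H
  i=30: K-E =  6 → G
  i=31: Z-H = 18 → S
  i=32: R-O =  3 → D
  shifts repeat with period 6: GSDMGH

GSDMGH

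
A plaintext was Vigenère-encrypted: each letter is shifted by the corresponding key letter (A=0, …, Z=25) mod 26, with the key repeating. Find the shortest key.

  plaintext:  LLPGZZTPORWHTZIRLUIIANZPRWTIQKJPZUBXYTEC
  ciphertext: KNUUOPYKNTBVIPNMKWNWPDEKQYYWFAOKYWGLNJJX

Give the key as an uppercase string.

  i= 0: K-L = 25 → Z
  i= 1: N-L =  2 → C
  i= 2: U-P =  5 → F
  i= 3: U-G = 14 → O
  i= 4: O-Z = 15 → P
  i= 5: P-Z = 16 → Q
  i= 6: Y-T =  5 → F
  i= 7: K-P = 21 → V
  i= 8: N-O = 25 → Z
  i= 9: T-R =  2 → C
  i=10: B-W =  5 → F
  i=11: V-H = 14 → O
  i=12: I-T = 15 → P
  i=13: P-Z = 16 → Q
  i=14: N-I =  5 → F
  i=15: M-R = 21 → V
  i=16: K-L = 25 → Z
  i=17: W-U =  2 → C
  i=18: N-I =  5 → F
  i=19: W-I = 14 → O
  i=20: P-A = 15 → P
  i=21: D-N = 16 → Q
  i=22: E-Z =  5 → F
  i=23: K-P = 21 → V
  i=24: Q-R = 25 → Z
  i=25: Y-W =  2 → C
  i=26: Y-T =  5 → F
  i=27: W-I = 14 → O
  i=28: F-Q = 15 → P
  i=29: A-K = 16 → Q
  i=30: O-J =  5 → F
  i=31: K-P = 21 → V
  i=32: Y-Z = 25 → Z
  i=33: W-U =  2 → C
  i=34: G-B =  5 → F
  i=35: L-X = 14 → O
  i=36: N-Y = 15 → P
  i=37: J-T = 16 → Q
  i=38: J-E =  5 → F
  i=39: X-C = 21 → V
  shifts repeat with period 8: ZCFOPQFV

ZCFOPQFV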